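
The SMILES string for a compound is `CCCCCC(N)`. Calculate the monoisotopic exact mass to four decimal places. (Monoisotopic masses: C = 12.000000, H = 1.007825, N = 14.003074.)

101.1204

Atom tally by fragment:
  CH3 → C:1 H:3
  CH2 → C:1 H:2
  CH2 → C:1 H:2
  CH2 → C:1 H:2
  CH2 → C:1 H:2
  CH2NH2 → C:1 H:4 N:1
Element totals:
  C: 6
  H: 15
  N: 1
Molecular formula: C6H15N.
  M = 6(12.0) + 15(1.007825) + 14.003074
    = 72.000000 + 15.117375 + 14.003074 = 101.120449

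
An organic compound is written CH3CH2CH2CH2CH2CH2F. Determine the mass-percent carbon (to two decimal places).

69.18%

Atom tally by fragment:
  CH3 → C:1 H:3
  CH2 → C:1 H:2
  CH2 → C:1 H:2
  CH2 → C:1 H:2
  CH2 → C:1 H:2
  CH2F → C:1 H:2 F:1
Element totals:
  C: 6
  H: 13
  F: 1
Molecular formula: C6H13F.
Molar mass = 104.168 g/mol.
Mass from C: 6 × 12.011 = 72.066 g/mol.
%C = 72.066 / 104.168 × 100 = 69.18%.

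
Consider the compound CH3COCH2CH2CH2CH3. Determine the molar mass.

Element totals:
  C: 6
  H: 12
  O: 1
Molecular formula: C6H12O.
  M = 6(12.011) + 12(1.008) + 15.999
    = 72.066 + 12.096 + 15.999 = 100.161

100.16 g/mol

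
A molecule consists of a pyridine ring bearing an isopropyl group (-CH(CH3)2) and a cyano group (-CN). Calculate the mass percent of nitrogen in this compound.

19.16%

Atom tally by fragment:
  pyridine ring core → C:5 H:5 N:1
  (− 2 ring H displaced by substituents)
  + CH(CH3)2 → C:3 H:7
  + CN → C:1 N:1
Element totals:
  C: 9
  H: 10
  N: 2
Molecular formula: C9H10N2.
Molar mass = 146.193 g/mol.
Mass from N: 2 × 14.007 = 28.014 g/mol.
%N = 28.014 / 146.193 × 100 = 19.16%.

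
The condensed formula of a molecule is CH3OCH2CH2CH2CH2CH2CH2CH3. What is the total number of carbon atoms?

8

Element totals:
  C: 8
  H: 18
  O: 1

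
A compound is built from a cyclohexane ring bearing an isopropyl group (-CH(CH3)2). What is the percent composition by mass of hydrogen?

14.37%

Atom tally by fragment:
  cyclohexane ring core → C:6 H:12
  (− 1 ring H displaced by substituents)
  + CH(CH3)2 → C:3 H:7
Element totals:
  C: 9
  H: 18
Molecular formula: C9H18.
Molar mass = 126.243 g/mol.
Mass from H: 18 × 1.008 = 18.144 g/mol.
%H = 18.144 / 126.243 × 100 = 14.37%.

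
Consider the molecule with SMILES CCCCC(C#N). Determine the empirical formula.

C6H11N

Atom tally by fragment:
  CH3 → C:1 H:3
  CH2 → C:1 H:2
  CH2 → C:1 H:2
  CH2 → C:1 H:2
  CH2CN → C:2 H:2 N:1
Element totals:
  C: 6
  H: 11
  N: 1
Molecular formula: C6H11N.
gcd of subscripts (6, 11, 1) = 1, so the empirical formula equals the molecular formula.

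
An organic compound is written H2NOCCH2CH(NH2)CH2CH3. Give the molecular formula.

C5H12N2O

Element totals:
  C: 5
  H: 12
  N: 2
  O: 1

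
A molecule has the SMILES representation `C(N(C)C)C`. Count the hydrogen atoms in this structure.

11

Atom tally by fragment:
  (CH3)2NCH2 → C:3 H:8 N:1
  CH3 → C:1 H:3
Element totals:
  C: 4
  H: 11
  N: 1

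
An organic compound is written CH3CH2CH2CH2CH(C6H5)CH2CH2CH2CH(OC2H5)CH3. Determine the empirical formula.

Atom tally by fragment:
  CH3 → C:1 H:3
  CH2 → C:1 H:2
  CH2 → C:1 H:2
  CH2 → C:1 H:2
  CH(C6H5) → C:7 H:6
  CH2 → C:1 H:2
  CH2 → C:1 H:2
  CH2 → C:1 H:2
  CH(OC2H5) → C:3 H:6 O:1
  CH3 → C:1 H:3
Element totals:
  C: 18
  H: 30
  O: 1
Molecular formula: C18H30O.
gcd of subscripts (18, 30, 1) = 1, so the empirical formula equals the molecular formula.

C18H30O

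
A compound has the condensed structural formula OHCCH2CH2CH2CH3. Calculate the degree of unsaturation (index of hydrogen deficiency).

Element totals:
  C: 5
  H: 10
  O: 1
Molecular formula: C5H10O.
DoU = (2C + 2 + N − H − X) / 2 = (2·5 + 2 + 0 − 10 − 0) / 2 = 1.

1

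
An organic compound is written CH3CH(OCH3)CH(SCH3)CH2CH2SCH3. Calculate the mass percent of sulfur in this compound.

Atom tally by fragment:
  CH3 → C:1 H:3
  CH(OCH3) → C:2 H:4 O:1
  CH(SCH3) → C:2 H:4 S:1
  CH2 → C:1 H:2
  CH2SCH3 → C:2 H:5 S:1
Element totals:
  C: 8
  H: 18
  O: 1
  S: 2
Molecular formula: C8H18OS2.
Molar mass = 194.351 g/mol.
Mass from S: 2 × 32.06 = 64.120 g/mol.
%S = 64.120 / 194.351 × 100 = 32.99%.

32.99%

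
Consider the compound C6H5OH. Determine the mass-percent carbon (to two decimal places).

76.57%

Atom tally by fragment:
  benzene ring core → C:6 H:6
  (− 1 ring H displaced by substituents)
  + OH → O:1 H:1
Element totals:
  C: 6
  H: 6
  O: 1
Molecular formula: C6H6O.
Molar mass = 94.113 g/mol.
Mass from C: 6 × 12.011 = 72.066 g/mol.
%C = 72.066 / 94.113 × 100 = 76.57%.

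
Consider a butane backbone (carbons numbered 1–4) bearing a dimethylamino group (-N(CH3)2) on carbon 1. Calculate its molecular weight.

Atom tally by fragment:
  (CH3)2NCH2 → C:3 H:8 N:1
  CH2 → C:1 H:2
  CH2 → C:1 H:2
  CH3 → C:1 H:3
Element totals:
  C: 6
  H: 15
  N: 1
Molecular formula: C6H15N.
  M = 6(12.011) + 15(1.008) + 14.007
    = 72.066 + 15.120 + 14.007 = 101.193

101.19 g/mol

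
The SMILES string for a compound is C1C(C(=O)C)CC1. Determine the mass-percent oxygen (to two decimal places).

16.30%

Atom tally by fragment:
  cyclobutane ring core → C:4 H:8
  (− 1 ring H displaced by substituents)
  + COCH3 → C:2 H:3 O:1
Element totals:
  C: 6
  H: 10
  O: 1
Molecular formula: C6H10O.
Molar mass = 98.145 g/mol.
Mass from O: 1 × 15.999 = 15.999 g/mol.
%O = 15.999 / 98.145 × 100 = 16.30%.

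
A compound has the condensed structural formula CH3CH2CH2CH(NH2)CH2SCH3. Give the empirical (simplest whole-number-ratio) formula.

C6H15NS

Atom tally by fragment:
  CH3 → C:1 H:3
  CH2 → C:1 H:2
  CH2 → C:1 H:2
  CH(NH2) → C:1 H:3 N:1
  CH2SCH3 → C:2 H:5 S:1
Element totals:
  C: 6
  H: 15
  N: 1
  S: 1
Molecular formula: C6H15NS.
gcd of subscripts (6, 15, 1, 1) = 1, so the empirical formula equals the molecular formula.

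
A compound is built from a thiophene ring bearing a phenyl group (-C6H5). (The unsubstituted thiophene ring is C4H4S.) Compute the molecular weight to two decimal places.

160.23 g/mol

Atom tally by fragment:
  thiophene ring core → C:4 H:4 S:1
  (− 1 ring H displaced by substituents)
  + C6H5 → C:6 H:5
Element totals:
  C: 10
  H: 8
  S: 1
Molecular formula: C10H8S.
  M = 10(12.011) + 8(1.008) + 32.06
    = 120.110 + 8.064 + 32.060 = 160.234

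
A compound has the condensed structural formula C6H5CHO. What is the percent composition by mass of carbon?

Atom tally by fragment:
  benzene ring core → C:6 H:6
  (− 1 ring H displaced by substituents)
  + CHO → C:1 H:1 O:1
Element totals:
  C: 7
  H: 6
  O: 1
Molecular formula: C7H6O.
Molar mass = 106.124 g/mol.
Mass from C: 7 × 12.011 = 84.077 g/mol.
%C = 84.077 / 106.124 × 100 = 79.23%.

79.23%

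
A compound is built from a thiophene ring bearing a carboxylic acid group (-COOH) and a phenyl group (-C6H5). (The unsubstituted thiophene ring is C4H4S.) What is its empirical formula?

Atom tally by fragment:
  thiophene ring core → C:4 H:4 S:1
  (− 2 ring H displaced by substituents)
  + COOH → C:1 H:1 O:2
  + C6H5 → C:6 H:5
Element totals:
  C: 11
  H: 8
  O: 2
  S: 1
Molecular formula: C11H8O2S.
gcd of subscripts (11, 8, 2, 1) = 1, so the empirical formula equals the molecular formula.

C11H8O2S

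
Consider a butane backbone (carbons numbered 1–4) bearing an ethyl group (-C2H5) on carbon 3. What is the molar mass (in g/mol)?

Atom tally by fragment:
  CH3 → C:1 H:3
  CH2 → C:1 H:2
  CH(C2H5) → C:3 H:6
  CH3 → C:1 H:3
Element totals:
  C: 6
  H: 14
Molecular formula: C6H14.
  M = 6(12.011) + 14(1.008)
    = 72.066 + 14.112 = 86.178

86.18 g/mol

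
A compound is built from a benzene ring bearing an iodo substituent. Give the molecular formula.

C6H5I

Atom tally by fragment:
  benzene ring core → C:6 H:6
  (− 1 ring H displaced by substituents)
  + I → I:1
Element totals:
  C: 6
  H: 5
  I: 1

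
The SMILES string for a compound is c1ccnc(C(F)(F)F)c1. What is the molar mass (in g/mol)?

Atom tally by fragment:
  pyridine ring core → C:5 H:5 N:1
  (− 1 ring H displaced by substituents)
  + CF3 → C:1 F:3
Element totals:
  C: 6
  H: 4
  F: 3
  N: 1
Molecular formula: C6H4F3N.
  M = 6(12.011) + 4(1.008) + 3(18.998) + 14.007
    = 72.066 + 4.032 + 56.994 + 14.007 = 147.099

147.10 g/mol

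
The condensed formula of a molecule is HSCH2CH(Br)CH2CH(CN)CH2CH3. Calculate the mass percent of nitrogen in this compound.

6.31%

Element totals:
  C: 7
  H: 12
  Br: 1
  N: 1
  S: 1
Molecular formula: C7H12BrNS.
Molar mass = 222.144 g/mol.
Mass from N: 1 × 14.007 = 14.007 g/mol.
%N = 14.007 / 222.144 × 100 = 6.31%.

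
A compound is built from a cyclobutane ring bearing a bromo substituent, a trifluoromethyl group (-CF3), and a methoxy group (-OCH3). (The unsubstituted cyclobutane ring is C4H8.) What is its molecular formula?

Atom tally by fragment:
  cyclobutane ring core → C:4 H:8
  (− 3 ring H displaced by substituents)
  + Br → Br:1
  + CF3 → C:1 F:3
  + OCH3 → C:1 H:3 O:1
Element totals:
  C: 6
  H: 8
  Br: 1
  F: 3
  O: 1

C6H8BrF3O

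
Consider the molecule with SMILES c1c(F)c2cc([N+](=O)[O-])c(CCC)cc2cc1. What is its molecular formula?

Atom tally by fragment:
  naphthalene ring system core → C:10 H:8
  (− 3 ring H displaced by substituents)
  + F → F:1
  + NO2 → N:1 O:2
  + CH2CH2CH3 → C:3 H:7
Element totals:
  C: 13
  H: 12
  F: 1
  N: 1
  O: 2

C13H12FNO2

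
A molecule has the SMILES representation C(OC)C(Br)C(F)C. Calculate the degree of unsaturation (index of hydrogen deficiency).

0

Atom tally by fragment:
  CH3OCH2 → C:2 H:5 O:1
  CH(Br) → C:1 H:1 Br:1
  CH(F) → C:1 H:1 F:1
  CH3 → C:1 H:3
Element totals:
  C: 5
  H: 10
  Br: 1
  F: 1
  O: 1
Molecular formula: C5H10BrFO.
DoU = (2C + 2 + N − H − X) / 2 = (2·5 + 2 + 0 − 10 − 2) / 2 = 0.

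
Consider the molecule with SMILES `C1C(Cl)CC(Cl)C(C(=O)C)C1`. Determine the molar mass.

195.08 g/mol

Atom tally by fragment:
  cyclohexane ring core → C:6 H:12
  (− 3 ring H displaced by substituents)
  + Cl → Cl:1
  + Cl → Cl:1
  + COCH3 → C:2 H:3 O:1
Element totals:
  C: 8
  H: 12
  Cl: 2
  O: 1
Molecular formula: C8H12Cl2O.
  M = 8(12.011) + 12(1.008) + 2(35.45) + 15.999
    = 96.088 + 12.096 + 70.900 + 15.999 = 195.083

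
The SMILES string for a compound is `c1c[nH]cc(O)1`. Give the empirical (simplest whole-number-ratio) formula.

C4H5NO

Atom tally by fragment:
  pyrrole ring core → C:4 H:5 N:1
  (− 1 ring H displaced by substituents)
  + OH → O:1 H:1
Element totals:
  C: 4
  H: 5
  N: 1
  O: 1
Molecular formula: C4H5NO.
gcd of subscripts (4, 5, 1, 1) = 1, so the empirical formula equals the molecular formula.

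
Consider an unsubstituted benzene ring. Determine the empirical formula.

Atom tally by fragment:
  benzene ring core → C:6 H:6
Element totals:
  C: 6
  H: 6
Molecular formula: C6H6.
gcd of subscripts = 6; dividing each by 6:
  C: 6/6 = 1
  H: 6/6 = 1

CH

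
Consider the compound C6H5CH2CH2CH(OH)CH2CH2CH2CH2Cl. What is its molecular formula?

C13H19ClO

Atom tally by fragment:
  C6H5CH2 → C:7 H:7
  CH2 → C:1 H:2
  CH(OH) → C:1 H:2 O:1
  CH2 → C:1 H:2
  CH2 → C:1 H:2
  CH2 → C:1 H:2
  CH2Cl → C:1 H:2 Cl:1
Element totals:
  C: 13
  H: 19
  Cl: 1
  O: 1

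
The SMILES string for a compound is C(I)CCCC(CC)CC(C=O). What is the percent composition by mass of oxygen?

5.67%

Atom tally by fragment:
  ICH2 → C:1 H:2 I:1
  CH2 → C:1 H:2
  CH2 → C:1 H:2
  CH2 → C:1 H:2
  CH(C2H5) → C:3 H:6
  CH2 → C:1 H:2
  CH2CHO → C:2 H:3 O:1
Element totals:
  C: 10
  H: 19
  I: 1
  O: 1
Molecular formula: C10H19IO.
Molar mass = 282.165 g/mol.
Mass from O: 1 × 15.999 = 15.999 g/mol.
%O = 15.999 / 282.165 × 100 = 5.67%.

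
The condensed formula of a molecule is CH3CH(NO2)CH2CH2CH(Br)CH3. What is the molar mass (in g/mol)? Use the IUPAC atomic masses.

210.07 g/mol

Element totals:
  C: 6
  H: 12
  Br: 1
  N: 1
  O: 2
Molecular formula: C6H12BrNO2.
  M = 6(12.011) + 12(1.008) + 79.904 + 14.007 + 2(15.999)
    = 72.066 + 12.096 + 79.904 + 14.007 + 31.998 = 210.071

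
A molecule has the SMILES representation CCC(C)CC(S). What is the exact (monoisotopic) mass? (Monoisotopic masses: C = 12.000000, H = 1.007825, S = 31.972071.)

118.0816

Atom tally by fragment:
  CH3 → C:1 H:3
  CH2 → C:1 H:2
  CH(CH3) → C:2 H:4
  CH2 → C:1 H:2
  CH2SH → C:1 H:3 S:1
Element totals:
  C: 6
  H: 14
  S: 1
Molecular formula: C6H14S.
  M = 6(12.0) + 14(1.007825) + 31.972071
    = 72.000000 + 14.109550 + 31.972071 = 118.081621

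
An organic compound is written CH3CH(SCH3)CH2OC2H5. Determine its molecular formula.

C6H14OS

Atom tally by fragment:
  CH3 → C:1 H:3
  CH(SCH3) → C:2 H:4 S:1
  CH2OC2H5 → C:3 H:7 O:1
Element totals:
  C: 6
  H: 14
  O: 1
  S: 1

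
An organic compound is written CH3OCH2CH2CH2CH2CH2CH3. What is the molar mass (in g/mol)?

116.20 g/mol

Atom tally by fragment:
  CH3OCH2 → C:2 H:5 O:1
  CH2 → C:1 H:2
  CH2 → C:1 H:2
  CH2 → C:1 H:2
  CH2 → C:1 H:2
  CH3 → C:1 H:3
Element totals:
  C: 7
  H: 16
  O: 1
Molecular formula: C7H16O.
  M = 7(12.011) + 16(1.008) + 15.999
    = 84.077 + 16.128 + 15.999 = 116.204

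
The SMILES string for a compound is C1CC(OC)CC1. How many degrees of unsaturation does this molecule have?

Atom tally by fragment:
  cyclopentane ring core → C:5 H:10
  (− 1 ring H displaced by substituents)
  + OCH3 → C:1 H:3 O:1
Element totals:
  C: 6
  H: 12
  O: 1
Molecular formula: C6H12O.
DoU = (2C + 2 + N − H − X) / 2 = (2·6 + 2 + 0 − 12 − 0) / 2 = 1.

1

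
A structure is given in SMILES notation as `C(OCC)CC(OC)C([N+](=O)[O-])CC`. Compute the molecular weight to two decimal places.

205.25 g/mol

Atom tally by fragment:
  C2H5OCH2 → C:3 H:7 O:1
  CH2 → C:1 H:2
  CH(OCH3) → C:2 H:4 O:1
  CH(NO2) → C:1 H:1 N:1 O:2
  CH2 → C:1 H:2
  CH3 → C:1 H:3
Element totals:
  C: 9
  H: 19
  N: 1
  O: 4
Molecular formula: C9H19NO4.
  M = 9(12.011) + 19(1.008) + 14.007 + 4(15.999)
    = 108.099 + 19.152 + 14.007 + 63.996 = 205.254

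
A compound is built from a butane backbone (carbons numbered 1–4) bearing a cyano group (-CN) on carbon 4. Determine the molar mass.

Atom tally by fragment:
  CH3 → C:1 H:3
  CH2 → C:1 H:2
  CH2 → C:1 H:2
  CH2CN → C:2 H:2 N:1
Element totals:
  C: 5
  H: 9
  N: 1
Molecular formula: C5H9N.
  M = 5(12.011) + 9(1.008) + 14.007
    = 60.055 + 9.072 + 14.007 = 83.134

83.13 g/mol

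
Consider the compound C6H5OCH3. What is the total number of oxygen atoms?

Atom tally by fragment:
  benzene ring core → C:6 H:6
  (− 1 ring H displaced by substituents)
  + OCH3 → C:1 H:3 O:1
Element totals:
  C: 7
  H: 8
  O: 1

1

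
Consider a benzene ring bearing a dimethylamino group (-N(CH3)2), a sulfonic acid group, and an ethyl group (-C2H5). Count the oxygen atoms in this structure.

3

Atom tally by fragment:
  benzene ring core → C:6 H:6
  (− 3 ring H displaced by substituents)
  + N(CH3)2 → N:1 C:2 H:6
  + SO3H → S:1 O:3 H:1
  + C2H5 → C:2 H:5
Element totals:
  C: 10
  H: 15
  N: 1
  O: 3
  S: 1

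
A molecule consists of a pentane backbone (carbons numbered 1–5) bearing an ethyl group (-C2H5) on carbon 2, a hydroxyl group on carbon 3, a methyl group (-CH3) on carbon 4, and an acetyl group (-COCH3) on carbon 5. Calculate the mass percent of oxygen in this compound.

Atom tally by fragment:
  CH3 → C:1 H:3
  CH(C2H5) → C:3 H:6
  CH(OH) → C:1 H:2 O:1
  CH(CH3) → C:2 H:4
  CH2COCH3 → C:3 H:5 O:1
Element totals:
  C: 10
  H: 20
  O: 2
Molecular formula: C10H20O2.
Molar mass = 172.268 g/mol.
Mass from O: 2 × 15.999 = 31.998 g/mol.
%O = 31.998 / 172.268 × 100 = 18.57%.

18.57%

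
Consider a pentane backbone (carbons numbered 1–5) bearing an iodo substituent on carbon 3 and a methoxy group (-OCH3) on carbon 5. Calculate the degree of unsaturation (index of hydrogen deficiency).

Atom tally by fragment:
  CH3 → C:1 H:3
  CH2 → C:1 H:2
  CH(I) → C:1 H:1 I:1
  CH2 → C:1 H:2
  CH2OCH3 → C:2 H:5 O:1
Element totals:
  C: 6
  H: 13
  I: 1
  O: 1
Molecular formula: C6H13IO.
DoU = (2C + 2 + N − H − X) / 2 = (2·6 + 2 + 0 − 13 − 1) / 2 = 0.

0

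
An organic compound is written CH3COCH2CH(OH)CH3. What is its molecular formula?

Atom tally by fragment:
  CH3COCH2 → C:3 H:5 O:1
  CH(OH) → C:1 H:2 O:1
  CH3 → C:1 H:3
Element totals:
  C: 5
  H: 10
  O: 2

C5H10O2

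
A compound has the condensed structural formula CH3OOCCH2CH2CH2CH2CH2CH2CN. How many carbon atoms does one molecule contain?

9

Atom tally by fragment:
  CH3OOCCH2 → C:3 H:5 O:2
  CH2 → C:1 H:2
  CH2 → C:1 H:2
  CH2 → C:1 H:2
  CH2 → C:1 H:2
  CH2CN → C:2 H:2 N:1
Element totals:
  C: 9
  H: 15
  N: 1
  O: 2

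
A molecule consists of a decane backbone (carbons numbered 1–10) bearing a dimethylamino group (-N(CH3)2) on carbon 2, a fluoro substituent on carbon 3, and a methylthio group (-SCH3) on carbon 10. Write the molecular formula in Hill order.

Atom tally by fragment:
  CH3 → C:1 H:3
  CH(N(CH3)2) → C:3 H:7 N:1
  CH(F) → C:1 H:1 F:1
  CH2 → C:1 H:2
  CH2 → C:1 H:2
  CH2 → C:1 H:2
  CH2 → C:1 H:2
  CH2 → C:1 H:2
  CH2 → C:1 H:2
  CH2SCH3 → C:2 H:5 S:1
Element totals:
  C: 13
  H: 28
  F: 1
  N: 1
  S: 1

C13H28FNS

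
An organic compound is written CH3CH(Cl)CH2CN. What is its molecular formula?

Element totals:
  C: 4
  H: 6
  Cl: 1
  N: 1

C4H6ClN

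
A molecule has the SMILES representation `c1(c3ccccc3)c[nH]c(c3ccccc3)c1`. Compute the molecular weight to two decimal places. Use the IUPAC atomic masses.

219.29 g/mol

Atom tally by fragment:
  pyrrole ring core → C:4 H:5 N:1
  (− 2 ring H displaced by substituents)
  + C6H5 → C:6 H:5
  + C6H5 → C:6 H:5
Element totals:
  C: 16
  H: 13
  N: 1
Molecular formula: C16H13N.
  M = 16(12.011) + 13(1.008) + 14.007
    = 192.176 + 13.104 + 14.007 = 219.287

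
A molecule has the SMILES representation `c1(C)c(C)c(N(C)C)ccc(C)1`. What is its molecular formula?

C11H17N

Atom tally by fragment:
  benzene ring core → C:6 H:6
  (− 4 ring H displaced by substituents)
  + CH3 → C:1 H:3
  + CH3 → C:1 H:3
  + N(CH3)2 → N:1 C:2 H:6
  + CH3 → C:1 H:3
Element totals:
  C: 11
  H: 17
  N: 1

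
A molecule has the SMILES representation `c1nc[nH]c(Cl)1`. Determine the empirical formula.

C3H3ClN2

Atom tally by fragment:
  imidazole ring core → C:3 H:4 N:2
  (− 1 ring H displaced by substituents)
  + Cl → Cl:1
Element totals:
  C: 3
  H: 3
  Cl: 1
  N: 2
Molecular formula: C3H3ClN2.
gcd of subscripts (3, 1, 3, 2) = 1, so the empirical formula equals the molecular formula.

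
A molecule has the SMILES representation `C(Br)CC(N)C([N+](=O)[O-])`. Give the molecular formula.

Atom tally by fragment:
  BrCH2 → C:1 H:2 Br:1
  CH2 → C:1 H:2
  CH(NH2) → C:1 H:3 N:1
  CH2NO2 → C:1 H:2 N:1 O:2
Element totals:
  C: 4
  H: 9
  Br: 1
  N: 2
  O: 2

C4H9BrN2O2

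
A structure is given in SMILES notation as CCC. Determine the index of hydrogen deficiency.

0

Atom tally by fragment:
  CH3 → C:1 H:3
  CH2 → C:1 H:2
  CH3 → C:1 H:3
Element totals:
  C: 3
  H: 8
Molecular formula: C3H8.
DoU = (2C + 2 + N − H − X) / 2 = (2·3 + 2 + 0 − 8 − 0) / 2 = 0.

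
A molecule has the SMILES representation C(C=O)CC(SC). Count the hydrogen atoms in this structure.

Atom tally by fragment:
  OHCCH2 → C:2 H:3 O:1
  CH2 → C:1 H:2
  CH2SCH3 → C:2 H:5 S:1
Element totals:
  C: 5
  H: 10
  O: 1
  S: 1

10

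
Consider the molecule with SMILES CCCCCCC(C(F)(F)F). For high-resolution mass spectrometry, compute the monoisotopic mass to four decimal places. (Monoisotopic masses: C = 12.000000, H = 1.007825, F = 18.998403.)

Atom tally by fragment:
  CH3 → C:1 H:3
  CH2 → C:1 H:2
  CH2 → C:1 H:2
  CH2 → C:1 H:2
  CH2 → C:1 H:2
  CH2 → C:1 H:2
  CH2CF3 → C:2 H:2 F:3
Element totals:
  C: 8
  H: 15
  F: 3
Molecular formula: C8H15F3.
  M = 8(12.0) + 15(1.007825) + 3(18.998403)
    = 96.000000 + 15.117375 + 56.995209 = 168.112584

168.1126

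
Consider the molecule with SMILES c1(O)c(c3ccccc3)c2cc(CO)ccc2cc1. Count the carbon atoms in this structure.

17

Atom tally by fragment:
  naphthalene ring system core → C:10 H:8
  (− 3 ring H displaced by substituents)
  + OH → O:1 H:1
  + C6H5 → C:6 H:5
  + CH2OH → C:1 H:3 O:1
Element totals:
  C: 17
  H: 14
  O: 2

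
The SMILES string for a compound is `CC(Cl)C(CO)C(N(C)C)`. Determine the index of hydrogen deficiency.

0

Atom tally by fragment:
  CH3 → C:1 H:3
  CH(Cl) → C:1 H:1 Cl:1
  CH(CH2OH) → C:2 H:4 O:1
  CH2N(CH3)2 → C:3 H:8 N:1
Element totals:
  C: 7
  H: 16
  Cl: 1
  N: 1
  O: 1
Molecular formula: C7H16ClNO.
DoU = (2C + 2 + N − H − X) / 2 = (2·7 + 2 + 1 − 16 − 1) / 2 = 0.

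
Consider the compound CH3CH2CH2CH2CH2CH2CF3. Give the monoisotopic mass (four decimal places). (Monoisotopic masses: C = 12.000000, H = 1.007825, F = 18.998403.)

154.0969

Atom tally by fragment:
  CH3 → C:1 H:3
  CH2 → C:1 H:2
  CH2 → C:1 H:2
  CH2 → C:1 H:2
  CH2 → C:1 H:2
  CH2CF3 → C:2 H:2 F:3
Element totals:
  C: 7
  H: 13
  F: 3
Molecular formula: C7H13F3.
  M = 7(12.0) + 13(1.007825) + 3(18.998403)
    = 84.000000 + 13.101725 + 56.995209 = 154.096934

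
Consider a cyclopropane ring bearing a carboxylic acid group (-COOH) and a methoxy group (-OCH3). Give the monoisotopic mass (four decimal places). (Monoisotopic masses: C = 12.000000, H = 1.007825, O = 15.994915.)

Atom tally by fragment:
  cyclopropane ring core → C:3 H:6
  (− 2 ring H displaced by substituents)
  + COOH → C:1 H:1 O:2
  + OCH3 → C:1 H:3 O:1
Element totals:
  C: 5
  H: 8
  O: 3
Molecular formula: C5H8O3.
  M = 5(12.0) + 8(1.007825) + 3(15.994915)
    = 60.000000 + 8.062600 + 47.984745 = 116.047345

116.0473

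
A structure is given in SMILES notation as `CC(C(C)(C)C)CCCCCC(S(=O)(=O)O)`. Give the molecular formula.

Atom tally by fragment:
  CH3 → C:1 H:3
  CH(C(CH3)3) → C:5 H:10
  CH2 → C:1 H:2
  CH2 → C:1 H:2
  CH2 → C:1 H:2
  CH2 → C:1 H:2
  CH2 → C:1 H:2
  CH2SO3H → C:1 H:3 S:1 O:3
Element totals:
  C: 12
  H: 26
  O: 3
  S: 1

C12H26O3S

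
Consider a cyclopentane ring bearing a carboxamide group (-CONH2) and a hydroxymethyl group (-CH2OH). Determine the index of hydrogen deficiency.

Atom tally by fragment:
  cyclopentane ring core → C:5 H:10
  (− 2 ring H displaced by substituents)
  + CONH2 → C:1 H:2 O:1 N:1
  + CH2OH → C:1 H:3 O:1
Element totals:
  C: 7
  H: 13
  N: 1
  O: 2
Molecular formula: C7H13NO2.
DoU = (2C + 2 + N − H − X) / 2 = (2·7 + 2 + 1 − 13 − 0) / 2 = 2.

2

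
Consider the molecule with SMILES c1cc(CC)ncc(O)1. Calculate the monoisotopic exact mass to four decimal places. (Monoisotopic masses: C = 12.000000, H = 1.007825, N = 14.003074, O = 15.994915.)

Atom tally by fragment:
  pyridine ring core → C:5 H:5 N:1
  (− 2 ring H displaced by substituents)
  + C2H5 → C:2 H:5
  + OH → O:1 H:1
Element totals:
  C: 7
  H: 9
  N: 1
  O: 1
Molecular formula: C7H9NO.
  M = 7(12.0) + 9(1.007825) + 14.003074 + 15.994915
    = 84.000000 + 9.070425 + 14.003074 + 15.994915 = 123.068414

123.0684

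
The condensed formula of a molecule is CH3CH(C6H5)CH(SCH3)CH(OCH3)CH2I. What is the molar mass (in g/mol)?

Atom tally by fragment:
  CH3 → C:1 H:3
  CH(C6H5) → C:7 H:6
  CH(SCH3) → C:2 H:4 S:1
  CH(OCH3) → C:2 H:4 O:1
  CH2I → C:1 H:2 I:1
Element totals:
  C: 13
  H: 19
  I: 1
  O: 1
  S: 1
Molecular formula: C13H19IOS.
  M = 13(12.011) + 19(1.008) + 126.904 + 15.999 + 32.06
    = 156.143 + 19.152 + 126.904 + 15.999 + 32.060 = 350.258

350.26 g/mol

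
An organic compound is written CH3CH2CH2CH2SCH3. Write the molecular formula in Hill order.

Atom tally by fragment:
  CH3 → C:1 H:3
  CH2 → C:1 H:2
  CH2 → C:1 H:2
  CH2SCH3 → C:2 H:5 S:1
Element totals:
  C: 5
  H: 12
  S: 1

C5H12S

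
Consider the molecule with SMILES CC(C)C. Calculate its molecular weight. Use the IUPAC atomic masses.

58.12 g/mol

Atom tally by fragment:
  CH3 → C:1 H:3
  CH(CH3) → C:2 H:4
  CH3 → C:1 H:3
Element totals:
  C: 4
  H: 10
Molecular formula: C4H10.
  M = 4(12.011) + 10(1.008)
    = 48.044 + 10.080 = 58.124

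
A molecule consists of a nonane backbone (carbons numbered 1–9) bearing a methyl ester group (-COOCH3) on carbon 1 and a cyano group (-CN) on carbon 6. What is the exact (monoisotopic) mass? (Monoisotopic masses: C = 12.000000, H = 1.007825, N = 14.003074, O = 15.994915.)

211.1572

Atom tally by fragment:
  CH3OOCCH2 → C:3 H:5 O:2
  CH2 → C:1 H:2
  CH2 → C:1 H:2
  CH2 → C:1 H:2
  CH2 → C:1 H:2
  CH(CN) → C:2 H:1 N:1
  CH2 → C:1 H:2
  CH2 → C:1 H:2
  CH3 → C:1 H:3
Element totals:
  C: 12
  H: 21
  N: 1
  O: 2
Molecular formula: C12H21NO2.
  M = 12(12.0) + 21(1.007825) + 14.003074 + 2(15.994915)
    = 144.000000 + 21.164325 + 14.003074 + 31.989830 = 211.157229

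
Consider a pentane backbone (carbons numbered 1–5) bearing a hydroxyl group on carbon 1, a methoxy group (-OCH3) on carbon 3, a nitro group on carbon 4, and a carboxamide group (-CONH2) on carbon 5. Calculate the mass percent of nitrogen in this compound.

Atom tally by fragment:
  HOCH2 → C:1 H:3 O:1
  CH2 → C:1 H:2
  CH(OCH3) → C:2 H:4 O:1
  CH(NO2) → C:1 H:1 N:1 O:2
  CH2CONH2 → C:2 H:4 O:1 N:1
Element totals:
  C: 7
  H: 14
  N: 2
  O: 5
Molecular formula: C7H14N2O5.
Molar mass = 206.198 g/mol.
Mass from N: 2 × 14.007 = 28.014 g/mol.
%N = 28.014 / 206.198 × 100 = 13.59%.

13.59%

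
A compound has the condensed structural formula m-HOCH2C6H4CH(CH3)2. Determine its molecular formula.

Element totals:
  C: 10
  H: 14
  O: 1

C10H14O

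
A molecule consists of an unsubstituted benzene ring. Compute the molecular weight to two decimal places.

78.11 g/mol

Atom tally by fragment:
  benzene ring core → C:6 H:6
Element totals:
  C: 6
  H: 6
Molecular formula: C6H6.
  M = 6(12.011) + 6(1.008)
    = 72.066 + 6.048 = 78.114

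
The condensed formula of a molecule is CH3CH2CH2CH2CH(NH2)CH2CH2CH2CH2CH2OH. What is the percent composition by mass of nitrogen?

8.08%

Atom tally by fragment:
  CH3 → C:1 H:3
  CH2 → C:1 H:2
  CH2 → C:1 H:2
  CH2 → C:1 H:2
  CH(NH2) → C:1 H:3 N:1
  CH2 → C:1 H:2
  CH2 → C:1 H:2
  CH2 → C:1 H:2
  CH2CH2OH → C:2 H:5 O:1
Element totals:
  C: 10
  H: 23
  N: 1
  O: 1
Molecular formula: C10H23NO.
Molar mass = 173.300 g/mol.
Mass from N: 1 × 14.007 = 14.007 g/mol.
%N = 14.007 / 173.300 × 100 = 8.08%.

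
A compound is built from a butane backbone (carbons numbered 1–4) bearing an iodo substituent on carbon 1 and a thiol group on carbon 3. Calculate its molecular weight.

Atom tally by fragment:
  ICH2 → C:1 H:2 I:1
  CH2 → C:1 H:2
  CH(SH) → C:1 H:2 S:1
  CH3 → C:1 H:3
Element totals:
  C: 4
  H: 9
  I: 1
  S: 1
Molecular formula: C4H9IS.
  M = 4(12.011) + 9(1.008) + 126.904 + 32.06
    = 48.044 + 9.072 + 126.904 + 32.060 = 216.080

216.08 g/mol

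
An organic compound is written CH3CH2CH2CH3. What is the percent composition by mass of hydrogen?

Atom tally by fragment:
  CH3 → C:1 H:3
  CH2 → C:1 H:2
  CH2 → C:1 H:2
  CH3 → C:1 H:3
Element totals:
  C: 4
  H: 10
Molecular formula: C4H10.
Molar mass = 58.124 g/mol.
Mass from H: 10 × 1.008 = 10.080 g/mol.
%H = 10.080 / 58.124 × 100 = 17.34%.

17.34%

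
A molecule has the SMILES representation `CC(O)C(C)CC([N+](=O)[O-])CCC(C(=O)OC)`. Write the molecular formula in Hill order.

Atom tally by fragment:
  CH3 → C:1 H:3
  CH(OH) → C:1 H:2 O:1
  CH(CH3) → C:2 H:4
  CH2 → C:1 H:2
  CH(NO2) → C:1 H:1 N:1 O:2
  CH2 → C:1 H:2
  CH2 → C:1 H:2
  CH2COOCH3 → C:3 H:5 O:2
Element totals:
  C: 11
  H: 21
  N: 1
  O: 5

C11H21NO5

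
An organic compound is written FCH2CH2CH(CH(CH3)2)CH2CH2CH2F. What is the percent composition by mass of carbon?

Atom tally by fragment:
  FCH2 → C:1 H:2 F:1
  CH2 → C:1 H:2
  CH(CH(CH3)2) → C:4 H:8
  CH2 → C:1 H:2
  CH2 → C:1 H:2
  CH2F → C:1 H:2 F:1
Element totals:
  C: 9
  H: 18
  F: 2
Molecular formula: C9H18F2.
Molar mass = 164.239 g/mol.
Mass from C: 9 × 12.011 = 108.099 g/mol.
%C = 108.099 / 164.239 × 100 = 65.82%.

65.82%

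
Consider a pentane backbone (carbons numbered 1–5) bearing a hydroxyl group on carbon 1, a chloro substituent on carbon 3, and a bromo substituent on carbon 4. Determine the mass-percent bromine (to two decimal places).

39.66%

Atom tally by fragment:
  HOCH2 → C:1 H:3 O:1
  CH2 → C:1 H:2
  CH(Cl) → C:1 H:1 Cl:1
  CH(Br) → C:1 H:1 Br:1
  CH3 → C:1 H:3
Element totals:
  C: 5
  H: 10
  Br: 1
  Cl: 1
  O: 1
Molecular formula: C5H10BrClO.
Molar mass = 201.488 g/mol.
Mass from Br: 1 × 79.904 = 79.904 g/mol.
%Br = 79.904 / 201.488 × 100 = 39.66%.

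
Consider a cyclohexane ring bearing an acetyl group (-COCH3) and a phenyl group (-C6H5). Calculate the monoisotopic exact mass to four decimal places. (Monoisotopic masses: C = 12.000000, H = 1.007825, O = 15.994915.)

202.1358

Atom tally by fragment:
  cyclohexane ring core → C:6 H:12
  (− 2 ring H displaced by substituents)
  + COCH3 → C:2 H:3 O:1
  + C6H5 → C:6 H:5
Element totals:
  C: 14
  H: 18
  O: 1
Molecular formula: C14H18O.
  M = 14(12.0) + 18(1.007825) + 15.994915
    = 168.000000 + 18.140850 + 15.994915 = 202.135765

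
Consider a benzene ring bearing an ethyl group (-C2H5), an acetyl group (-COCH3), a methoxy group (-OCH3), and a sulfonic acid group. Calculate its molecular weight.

Atom tally by fragment:
  benzene ring core → C:6 H:6
  (− 4 ring H displaced by substituents)
  + C2H5 → C:2 H:5
  + COCH3 → C:2 H:3 O:1
  + OCH3 → C:1 H:3 O:1
  + SO3H → S:1 O:3 H:1
Element totals:
  C: 11
  H: 14
  O: 5
  S: 1
Molecular formula: C11H14O5S.
  M = 11(12.011) + 14(1.008) + 5(15.999) + 32.06
    = 132.121 + 14.112 + 79.995 + 32.060 = 258.288

258.29 g/mol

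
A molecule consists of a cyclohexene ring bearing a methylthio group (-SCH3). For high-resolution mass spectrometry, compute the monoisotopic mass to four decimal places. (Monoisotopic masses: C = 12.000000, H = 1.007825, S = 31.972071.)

128.0660

Atom tally by fragment:
  cyclohexene ring core → C:6 H:10
  (− 1 ring H displaced by substituents)
  + SCH3 → C:1 H:3 S:1
Element totals:
  C: 7
  H: 12
  S: 1
Molecular formula: C7H12S.
  M = 7(12.0) + 12(1.007825) + 31.972071
    = 84.000000 + 12.093900 + 31.972071 = 128.065971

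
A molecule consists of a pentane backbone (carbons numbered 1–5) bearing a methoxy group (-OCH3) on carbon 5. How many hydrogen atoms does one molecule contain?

14

Atom tally by fragment:
  CH3 → C:1 H:3
  CH2 → C:1 H:2
  CH2 → C:1 H:2
  CH2 → C:1 H:2
  CH2OCH3 → C:2 H:5 O:1
Element totals:
  C: 6
  H: 14
  O: 1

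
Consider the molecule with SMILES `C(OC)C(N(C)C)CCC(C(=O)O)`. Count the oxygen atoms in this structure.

3

Atom tally by fragment:
  CH3OCH2 → C:2 H:5 O:1
  CH(N(CH3)2) → C:3 H:7 N:1
  CH2 → C:1 H:2
  CH2 → C:1 H:2
  CH2COOH → C:2 H:3 O:2
Element totals:
  C: 9
  H: 19
  N: 1
  O: 3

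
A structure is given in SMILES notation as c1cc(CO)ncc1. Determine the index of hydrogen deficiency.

4

Atom tally by fragment:
  pyridine ring core → C:5 H:5 N:1
  (− 1 ring H displaced by substituents)
  + CH2OH → C:1 H:3 O:1
Element totals:
  C: 6
  H: 7
  N: 1
  O: 1
Molecular formula: C6H7NO.
DoU = (2C + 2 + N − H − X) / 2 = (2·6 + 2 + 1 − 7 − 0) / 2 = 4.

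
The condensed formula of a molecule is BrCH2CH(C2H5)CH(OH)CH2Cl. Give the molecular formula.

C6H12BrClO

Atom tally by fragment:
  BrCH2 → C:1 H:2 Br:1
  CH(C2H5) → C:3 H:6
  CH(OH) → C:1 H:2 O:1
  CH2Cl → C:1 H:2 Cl:1
Element totals:
  C: 6
  H: 12
  Br: 1
  Cl: 1
  O: 1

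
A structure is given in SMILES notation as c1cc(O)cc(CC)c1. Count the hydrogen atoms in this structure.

Atom tally by fragment:
  benzene ring core → C:6 H:6
  (− 2 ring H displaced by substituents)
  + OH → O:1 H:1
  + C2H5 → C:2 H:5
Element totals:
  C: 8
  H: 10
  O: 1

10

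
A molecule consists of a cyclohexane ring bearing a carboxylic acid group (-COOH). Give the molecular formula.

Atom tally by fragment:
  cyclohexane ring core → C:6 H:12
  (− 1 ring H displaced by substituents)
  + COOH → C:1 H:1 O:2
Element totals:
  C: 7
  H: 12
  O: 2

C7H12O2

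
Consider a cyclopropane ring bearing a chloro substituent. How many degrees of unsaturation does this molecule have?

Atom tally by fragment:
  cyclopropane ring core → C:3 H:6
  (− 1 ring H displaced by substituents)
  + Cl → Cl:1
Element totals:
  C: 3
  H: 5
  Cl: 1
Molecular formula: C3H5Cl.
DoU = (2C + 2 + N − H − X) / 2 = (2·3 + 2 + 0 − 5 − 1) / 2 = 1.

1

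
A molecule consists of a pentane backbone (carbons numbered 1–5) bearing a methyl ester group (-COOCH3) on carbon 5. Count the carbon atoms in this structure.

Atom tally by fragment:
  CH3 → C:1 H:3
  CH2 → C:1 H:2
  CH2 → C:1 H:2
  CH2 → C:1 H:2
  CH2COOCH3 → C:3 H:5 O:2
Element totals:
  C: 7
  H: 14
  O: 2

7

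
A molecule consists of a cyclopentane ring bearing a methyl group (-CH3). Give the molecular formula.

C6H12

Atom tally by fragment:
  cyclopentane ring core → C:5 H:10
  (− 1 ring H displaced by substituents)
  + CH3 → C:1 H:3
Element totals:
  C: 6
  H: 12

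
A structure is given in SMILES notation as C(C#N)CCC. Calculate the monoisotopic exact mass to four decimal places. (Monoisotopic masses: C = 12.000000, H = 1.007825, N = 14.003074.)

Atom tally by fragment:
  NCCH2 → C:2 H:2 N:1
  CH2 → C:1 H:2
  CH2 → C:1 H:2
  CH3 → C:1 H:3
Element totals:
  C: 5
  H: 9
  N: 1
Molecular formula: C5H9N.
  M = 5(12.0) + 9(1.007825) + 14.003074
    = 60.000000 + 9.070425 + 14.003074 = 83.073499

83.0735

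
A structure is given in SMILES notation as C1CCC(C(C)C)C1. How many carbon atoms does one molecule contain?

8

Atom tally by fragment:
  cyclopentane ring core → C:5 H:10
  (− 1 ring H displaced by substituents)
  + CH(CH3)2 → C:3 H:7
Element totals:
  C: 8
  H: 16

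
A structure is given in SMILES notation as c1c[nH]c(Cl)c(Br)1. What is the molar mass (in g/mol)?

Atom tally by fragment:
  pyrrole ring core → C:4 H:5 N:1
  (− 2 ring H displaced by substituents)
  + Cl → Cl:1
  + Br → Br:1
Element totals:
  C: 4
  H: 3
  Br: 1
  Cl: 1
  N: 1
Molecular formula: C4H3BrClN.
  M = 4(12.011) + 3(1.008) + 79.904 + 35.45 + 14.007
    = 48.044 + 3.024 + 79.904 + 35.450 + 14.007 = 180.429

180.43 g/mol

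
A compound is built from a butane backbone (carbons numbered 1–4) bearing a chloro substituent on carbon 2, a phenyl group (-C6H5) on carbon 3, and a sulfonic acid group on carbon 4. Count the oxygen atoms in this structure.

Atom tally by fragment:
  CH3 → C:1 H:3
  CH(Cl) → C:1 H:1 Cl:1
  CH(C6H5) → C:7 H:6
  CH2SO3H → C:1 H:3 S:1 O:3
Element totals:
  C: 10
  H: 13
  Cl: 1
  O: 3
  S: 1

3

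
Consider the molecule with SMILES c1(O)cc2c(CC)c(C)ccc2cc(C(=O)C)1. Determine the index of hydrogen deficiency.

Atom tally by fragment:
  naphthalene ring system core → C:10 H:8
  (− 4 ring H displaced by substituents)
  + OH → O:1 H:1
  + C2H5 → C:2 H:5
  + CH3 → C:1 H:3
  + COCH3 → C:2 H:3 O:1
Element totals:
  C: 15
  H: 16
  O: 2
Molecular formula: C15H16O2.
DoU = (2C + 2 + N − H − X) / 2 = (2·15 + 2 + 0 − 16 − 0) / 2 = 8.

8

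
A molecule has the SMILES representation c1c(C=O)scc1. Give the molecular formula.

Atom tally by fragment:
  thiophene ring core → C:4 H:4 S:1
  (− 1 ring H displaced by substituents)
  + CHO → C:1 H:1 O:1
Element totals:
  C: 5
  H: 4
  O: 1
  S: 1

C5H4OS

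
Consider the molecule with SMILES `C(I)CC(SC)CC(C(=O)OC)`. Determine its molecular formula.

C8H15IO2S

Atom tally by fragment:
  ICH2 → C:1 H:2 I:1
  CH2 → C:1 H:2
  CH(SCH3) → C:2 H:4 S:1
  CH2 → C:1 H:2
  CH2COOCH3 → C:3 H:5 O:2
Element totals:
  C: 8
  H: 15
  I: 1
  O: 2
  S: 1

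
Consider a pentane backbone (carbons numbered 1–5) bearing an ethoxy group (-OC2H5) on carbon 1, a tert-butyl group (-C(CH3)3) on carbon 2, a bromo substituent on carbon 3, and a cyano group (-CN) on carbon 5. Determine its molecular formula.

Atom tally by fragment:
  C2H5OCH2 → C:3 H:7 O:1
  CH(C(CH3)3) → C:5 H:10
  CH(Br) → C:1 H:1 Br:1
  CH2 → C:1 H:2
  CH2CN → C:2 H:2 N:1
Element totals:
  C: 12
  H: 22
  Br: 1
  N: 1
  O: 1

C12H22BrNO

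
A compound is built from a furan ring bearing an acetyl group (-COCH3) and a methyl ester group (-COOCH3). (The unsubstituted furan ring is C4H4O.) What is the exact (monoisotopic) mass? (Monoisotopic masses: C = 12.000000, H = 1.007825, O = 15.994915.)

168.0423

Atom tally by fragment:
  furan ring core → C:4 H:4 O:1
  (− 2 ring H displaced by substituents)
  + COCH3 → C:2 H:3 O:1
  + COOCH3 → C:2 H:3 O:2
Element totals:
  C: 8
  H: 8
  O: 4
Molecular formula: C8H8O4.
  M = 8(12.0) + 8(1.007825) + 4(15.994915)
    = 96.000000 + 8.062600 + 63.979660 = 168.042260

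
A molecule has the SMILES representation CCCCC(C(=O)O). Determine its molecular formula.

Atom tally by fragment:
  CH3 → C:1 H:3
  CH2 → C:1 H:2
  CH2 → C:1 H:2
  CH2 → C:1 H:2
  CH2COOH → C:2 H:3 O:2
Element totals:
  C: 6
  H: 12
  O: 2

C6H12O2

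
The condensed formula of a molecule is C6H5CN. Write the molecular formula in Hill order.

Atom tally by fragment:
  benzene ring core → C:6 H:6
  (− 1 ring H displaced by substituents)
  + CN → C:1 N:1
Element totals:
  C: 7
  H: 5
  N: 1

C7H5N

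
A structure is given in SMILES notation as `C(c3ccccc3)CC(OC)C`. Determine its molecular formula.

Atom tally by fragment:
  C6H5CH2 → C:7 H:7
  CH2 → C:1 H:2
  CH(OCH3) → C:2 H:4 O:1
  CH3 → C:1 H:3
Element totals:
  C: 11
  H: 16
  O: 1

C11H16O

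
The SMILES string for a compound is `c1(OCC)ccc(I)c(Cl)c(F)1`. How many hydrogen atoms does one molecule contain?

Atom tally by fragment:
  benzene ring core → C:6 H:6
  (− 4 ring H displaced by substituents)
  + OC2H5 → C:2 H:5 O:1
  + I → I:1
  + Cl → Cl:1
  + F → F:1
Element totals:
  C: 8
  H: 7
  Cl: 1
  F: 1
  I: 1
  O: 1

7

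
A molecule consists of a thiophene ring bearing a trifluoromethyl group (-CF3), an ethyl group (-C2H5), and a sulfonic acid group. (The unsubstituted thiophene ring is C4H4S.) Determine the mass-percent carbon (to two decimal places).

Atom tally by fragment:
  thiophene ring core → C:4 H:4 S:1
  (− 3 ring H displaced by substituents)
  + CF3 → C:1 F:3
  + C2H5 → C:2 H:5
  + SO3H → S:1 O:3 H:1
Element totals:
  C: 7
  H: 7
  F: 3
  O: 3
  S: 2
Molecular formula: C7H7F3O3S2.
Molar mass = 260.244 g/mol.
Mass from C: 7 × 12.011 = 84.077 g/mol.
%C = 84.077 / 260.244 × 100 = 32.31%.

32.31%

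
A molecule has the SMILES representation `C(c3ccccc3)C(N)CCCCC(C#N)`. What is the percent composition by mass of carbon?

Atom tally by fragment:
  C6H5CH2 → C:7 H:7
  CH(NH2) → C:1 H:3 N:1
  CH2 → C:1 H:2
  CH2 → C:1 H:2
  CH2 → C:1 H:2
  CH2 → C:1 H:2
  CH2CN → C:2 H:2 N:1
Element totals:
  C: 14
  H: 20
  N: 2
Molecular formula: C14H20N2.
Molar mass = 216.328 g/mol.
Mass from C: 14 × 12.011 = 168.154 g/mol.
%C = 168.154 / 216.328 × 100 = 77.73%.

77.73%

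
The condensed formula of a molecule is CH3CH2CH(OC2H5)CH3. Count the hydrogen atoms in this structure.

14

Element totals:
  C: 6
  H: 14
  O: 1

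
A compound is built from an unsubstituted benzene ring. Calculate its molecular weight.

78.11 g/mol

Atom tally by fragment:
  benzene ring core → C:6 H:6
Element totals:
  C: 6
  H: 6
Molecular formula: C6H6.
  M = 6(12.011) + 6(1.008)
    = 72.066 + 6.048 = 78.114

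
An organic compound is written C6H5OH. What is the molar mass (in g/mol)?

94.11 g/mol

Element totals:
  C: 6
  H: 6
  O: 1
Molecular formula: C6H6O.
  M = 6(12.011) + 6(1.008) + 15.999
    = 72.066 + 6.048 + 15.999 = 94.113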